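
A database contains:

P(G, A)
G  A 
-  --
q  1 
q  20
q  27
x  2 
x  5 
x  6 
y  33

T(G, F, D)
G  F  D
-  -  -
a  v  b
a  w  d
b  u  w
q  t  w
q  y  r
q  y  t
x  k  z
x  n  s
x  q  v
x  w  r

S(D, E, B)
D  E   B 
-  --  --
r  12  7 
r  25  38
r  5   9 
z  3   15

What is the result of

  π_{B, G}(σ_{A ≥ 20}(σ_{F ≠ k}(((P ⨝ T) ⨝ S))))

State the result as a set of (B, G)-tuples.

P ⋈ T (natural join on G): {(q, 1, t, w), (q, 1, y, r), (q, 1, y, t), (q, 20, t, w), (q, 20, y, r), (q, 20, y, t), (q, 27, t, w), (q, 27, y, r), (q, 27, y, t), (x, 2, k, z), (x, 2, n, s), (x, 2, q, v), (x, 2, w, r), (x, 5, k, z), (x, 5, n, s), (x, 5, q, v), (x, 5, w, r), (x, 6, k, z), (x, 6, n, s), (x, 6, q, v), (x, 6, w, r)}
(P ⨝ T) ⋈ S (natural join on D): {(q, 1, y, r, 12, 7), (q, 1, y, r, 25, 38), (q, 1, y, r, 5, 9), (q, 20, y, r, 12, 7), (q, 20, y, r, 25, 38), (q, 20, y, r, 5, 9), (q, 27, y, r, 12, 7), (q, 27, y, r, 25, 38), (q, 27, y, r, 5, 9), (x, 2, k, z, 3, 15), (x, 2, w, r, 12, 7), (x, 2, w, r, 25, 38), (x, 2, w, r, 5, 9), (x, 5, k, z, 3, 15), (x, 5, w, r, 12, 7), (x, 5, w, r, 25, 38), (x, 5, w, r, 5, 9), (x, 6, k, z, 3, 15), (x, 6, w, r, 12, 7), (x, 6, w, r, 25, 38), (x, 6, w, r, 5, 9)}
Apply σ_{F ≠ k}; surviving tuples: {(q, 1, y, r, 12, 7), (q, 1, y, r, 25, 38), (q, 1, y, r, 5, 9), (q, 20, y, r, 12, 7), (q, 20, y, r, 25, 38), (q, 20, y, r, 5, 9), (q, 27, y, r, 12, 7), (q, 27, y, r, 25, 38), (q, 27, y, r, 5, 9), (x, 2, w, r, 12, 7), (x, 2, w, r, 25, 38), (x, 2, w, r, 5, 9), (x, 5, w, r, 12, 7), (x, 5, w, r, 25, 38), (x, 5, w, r, 5, 9), (x, 6, w, r, 12, 7), (x, 6, w, r, 25, 38), (x, 6, w, r, 5, 9)}
Apply σ_{A ≥ 20}; surviving tuples: {(q, 20, y, r, 12, 7), (q, 20, y, r, 25, 38), (q, 20, y, r, 5, 9), (q, 27, y, r, 12, 7), (q, 27, y, r, 25, 38), (q, 27, y, r, 5, 9)}
π_{B, G} gives {(38, q), (7, q), (9, q)} (3 duplicate(s) eliminated).

{(38, q), (7, q), (9, q)}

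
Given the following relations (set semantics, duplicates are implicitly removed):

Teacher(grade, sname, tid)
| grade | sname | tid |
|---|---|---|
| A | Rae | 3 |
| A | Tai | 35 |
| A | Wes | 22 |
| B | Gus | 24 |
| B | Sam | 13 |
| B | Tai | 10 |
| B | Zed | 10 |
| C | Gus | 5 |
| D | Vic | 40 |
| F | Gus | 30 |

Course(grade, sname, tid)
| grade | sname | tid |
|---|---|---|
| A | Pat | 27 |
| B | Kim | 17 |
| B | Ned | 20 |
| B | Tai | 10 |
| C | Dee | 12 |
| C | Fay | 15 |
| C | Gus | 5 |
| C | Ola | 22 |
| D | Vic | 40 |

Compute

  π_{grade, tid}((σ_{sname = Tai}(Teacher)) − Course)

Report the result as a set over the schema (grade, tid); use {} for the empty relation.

{(A, 35)}

Selection sname = Tai: {(A, Tai, 35), (B, Tai, 10)}
Taking the difference: {(A, Tai, 35)}
Keep only column(s) grade, tid: {(A, 35)}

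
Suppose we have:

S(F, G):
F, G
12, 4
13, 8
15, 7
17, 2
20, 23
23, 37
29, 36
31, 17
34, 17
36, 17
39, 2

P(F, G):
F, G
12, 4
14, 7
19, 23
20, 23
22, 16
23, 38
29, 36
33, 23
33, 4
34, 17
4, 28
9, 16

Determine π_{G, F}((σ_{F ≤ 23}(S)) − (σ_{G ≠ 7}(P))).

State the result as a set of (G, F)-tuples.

σ[F ≤ 23]: keep tuples satisfying F ≤ 23 → {(12, 4), (13, 8), (15, 7), (17, 2), (20, 23), (23, 37)}
σ[G ≠ 7]: keep tuples satisfying G ≠ 7 → {(12, 4), (19, 23), (20, 23), (22, 16), (23, 38), (29, 36), (33, 23), (33, 4), (34, 17), (4, 28), (9, 16)}
Difference: {(12, 4), (13, 8), (15, 7), (17, 2), (20, 23), (23, 37)} with {(12, 4), (19, 23), (20, 23), (22, 16), (23, 38), (29, 36), (33, 23), (33, 4), (34, 17), (4, 28), (9, 16)} → {(13, 8), (15, 7), (17, 2), (23, 37)}
Keep only column(s) G, F: {(2, 17), (37, 23), (7, 15), (8, 13)}

{(2, 17), (37, 23), (7, 15), (8, 13)}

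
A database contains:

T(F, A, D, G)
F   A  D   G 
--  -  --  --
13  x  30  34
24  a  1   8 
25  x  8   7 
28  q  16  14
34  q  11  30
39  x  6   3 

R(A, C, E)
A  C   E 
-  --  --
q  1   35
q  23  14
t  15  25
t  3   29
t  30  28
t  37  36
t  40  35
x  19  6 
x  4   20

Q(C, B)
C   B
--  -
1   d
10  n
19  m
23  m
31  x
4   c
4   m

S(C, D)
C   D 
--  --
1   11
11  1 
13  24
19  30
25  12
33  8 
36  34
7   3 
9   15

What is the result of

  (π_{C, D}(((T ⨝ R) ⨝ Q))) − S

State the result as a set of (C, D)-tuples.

{(1, 16), (19, 6), (19, 8), (23, 11), (23, 16), (4, 30), (4, 6), (4, 8)}

Joining T and R on A yields {(13, x, 30, 34, 19, 6), (13, x, 30, 34, 4, 20), (25, x, 8, 7, 19, 6), (25, x, 8, 7, 4, 20), (28, q, 16, 14, 1, 35), (28, q, 16, 14, 23, 14), (34, q, 11, 30, 1, 35), (34, q, 11, 30, 23, 14), (39, x, 6, 3, 19, 6), (39, x, 6, 3, 4, 20)}.
Joining (T ⨝ R) and Q on C yields {(13, x, 30, 34, 19, 6, m), (13, x, 30, 34, 4, 20, c), (13, x, 30, 34, 4, 20, m), (25, x, 8, 7, 19, 6, m), (25, x, 8, 7, 4, 20, c), (25, x, 8, 7, 4, 20, m), (28, q, 16, 14, 1, 35, d), (28, q, 16, 14, 23, 14, m), (34, q, 11, 30, 1, 35, d), (34, q, 11, 30, 23, 14, m), (39, x, 6, 3, 19, 6, m), (39, x, 6, 3, 4, 20, c), (39, x, 6, 3, 4, 20, m)}.
Keep only column(s) C, D (3 duplicate(s) eliminated): {(1, 11), (1, 16), (19, 30), (19, 6), (19, 8), (23, 11), (23, 16), (4, 30), (4, 6), (4, 8)}
Set difference of the two operands is {(1, 16), (19, 6), (19, 8), (23, 11), (23, 16), (4, 30), (4, 6), (4, 8)}.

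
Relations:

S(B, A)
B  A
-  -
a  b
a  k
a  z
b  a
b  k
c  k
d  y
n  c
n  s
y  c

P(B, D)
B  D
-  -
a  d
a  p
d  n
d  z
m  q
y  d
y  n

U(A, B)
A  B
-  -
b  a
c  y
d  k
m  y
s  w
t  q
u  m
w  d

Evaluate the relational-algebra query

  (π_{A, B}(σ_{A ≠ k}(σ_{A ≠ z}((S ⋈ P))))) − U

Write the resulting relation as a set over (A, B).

Joining S and P on B yields {(a, b, d), (a, b, p), (a, k, d), (a, k, p), (a, z, d), (a, z, p), (d, y, n), (d, y, z), (y, c, d), (y, c, n)}.
Selection A ≠ z: {(a, b, d), (a, b, p), (a, k, d), (a, k, p), (d, y, n), (d, y, z), (y, c, d), (y, c, n)}
Selection A ≠ k: {(a, b, d), (a, b, p), (d, y, n), (d, y, z), (y, c, d), (y, c, n)}
π[A, B]: project onto (A, B) (3 duplicate(s) eliminated) → {(b, a), (c, y), (y, d)}
Difference: {(b, a), (c, y), (y, d)} with {(b, a), (c, y), (d, k), (m, y), (s, w), (t, q), (u, m), (w, d)} → {(y, d)}

{(y, d)}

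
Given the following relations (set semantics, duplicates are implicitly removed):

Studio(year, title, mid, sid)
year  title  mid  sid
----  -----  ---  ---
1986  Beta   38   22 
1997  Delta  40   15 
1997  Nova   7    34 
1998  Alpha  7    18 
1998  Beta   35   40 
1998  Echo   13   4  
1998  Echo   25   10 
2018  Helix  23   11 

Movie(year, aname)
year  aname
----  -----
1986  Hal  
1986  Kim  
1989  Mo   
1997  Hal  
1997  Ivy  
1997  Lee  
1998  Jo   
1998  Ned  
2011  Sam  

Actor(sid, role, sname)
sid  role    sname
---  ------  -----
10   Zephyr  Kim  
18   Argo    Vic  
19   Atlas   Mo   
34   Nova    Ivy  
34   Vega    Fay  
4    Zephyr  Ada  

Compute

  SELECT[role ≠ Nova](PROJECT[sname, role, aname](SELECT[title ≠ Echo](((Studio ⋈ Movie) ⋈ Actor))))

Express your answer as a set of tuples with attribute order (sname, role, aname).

Joining Studio and Movie on year yields {(1986, Beta, 38, 22, Hal), (1986, Beta, 38, 22, Kim), (1997, Delta, 40, 15, Hal), (1997, Delta, 40, 15, Ivy), (1997, Delta, 40, 15, Lee), (1997, Nova, 7, 34, Hal), (1997, Nova, 7, 34, Ivy), (1997, Nova, 7, 34, Lee), (1998, Alpha, 7, 18, Jo), (1998, Alpha, 7, 18, Ned), (1998, Beta, 35, 40, Jo), (1998, Beta, 35, 40, Ned), (1998, Echo, 13, 4, Jo), (1998, Echo, 13, 4, Ned), (1998, Echo, 25, 10, Jo), (1998, Echo, 25, 10, Ned)}.
Joining (Studio ⋈ Movie) and Actor on sid yields {(1997, Nova, 7, 34, Hal, Nova, Ivy), (1997, Nova, 7, 34, Hal, Vega, Fay), (1997, Nova, 7, 34, Ivy, Nova, Ivy), (1997, Nova, 7, 34, Ivy, Vega, Fay), (1997, Nova, 7, 34, Lee, Nova, Ivy), (1997, Nova, 7, 34, Lee, Vega, Fay), (1998, Alpha, 7, 18, Jo, Argo, Vic), (1998, Alpha, 7, 18, Ned, Argo, Vic), (1998, Echo, 13, 4, Jo, Zephyr, Ada), (1998, Echo, 13, 4, Ned, Zephyr, Ada), (1998, Echo, 25, 10, Jo, Zephyr, Kim), (1998, Echo, 25, 10, Ned, Zephyr, Kim)}.
σ[title ≠ Echo]: keep tuples satisfying title ≠ Echo → {(1997, Nova, 7, 34, Hal, Nova, Ivy), (1997, Nova, 7, 34, Hal, Vega, Fay), (1997, Nova, 7, 34, Ivy, Nova, Ivy), (1997, Nova, 7, 34, Ivy, Vega, Fay), (1997, Nova, 7, 34, Lee, Nova, Ivy), (1997, Nova, 7, 34, Lee, Vega, Fay), (1998, Alpha, 7, 18, Jo, Argo, Vic), (1998, Alpha, 7, 18, Ned, Argo, Vic)}
Projecting to sname, role, aname: {(Fay, Vega, Hal), (Fay, Vega, Ivy), (Fay, Vega, Lee), (Ivy, Nova, Hal), (Ivy, Nova, Ivy), (Ivy, Nova, Lee), (Vic, Argo, Jo), (Vic, Argo, Ned)}
σ[role ≠ Nova]: keep tuples satisfying role ≠ Nova → {(Fay, Vega, Hal), (Fay, Vega, Ivy), (Fay, Vega, Lee), (Vic, Argo, Jo), (Vic, Argo, Ned)}

{(Fay, Vega, Hal), (Fay, Vega, Ivy), (Fay, Vega, Lee), (Vic, Argo, Jo), (Vic, Argo, Ned)}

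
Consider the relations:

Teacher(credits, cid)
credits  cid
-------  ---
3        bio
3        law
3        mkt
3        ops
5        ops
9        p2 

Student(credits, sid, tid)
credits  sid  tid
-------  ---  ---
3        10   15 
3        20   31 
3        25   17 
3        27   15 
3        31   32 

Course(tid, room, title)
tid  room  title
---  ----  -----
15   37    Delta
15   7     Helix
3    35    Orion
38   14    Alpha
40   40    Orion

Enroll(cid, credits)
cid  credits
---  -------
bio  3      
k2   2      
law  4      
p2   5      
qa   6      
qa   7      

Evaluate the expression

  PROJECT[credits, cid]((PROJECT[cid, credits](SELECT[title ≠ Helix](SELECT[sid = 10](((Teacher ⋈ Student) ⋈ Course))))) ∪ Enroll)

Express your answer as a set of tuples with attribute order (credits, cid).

{(2, k2), (3, bio), (3, law), (3, mkt), (3, ops), (4, law), (5, p2), (6, qa), (7, qa)}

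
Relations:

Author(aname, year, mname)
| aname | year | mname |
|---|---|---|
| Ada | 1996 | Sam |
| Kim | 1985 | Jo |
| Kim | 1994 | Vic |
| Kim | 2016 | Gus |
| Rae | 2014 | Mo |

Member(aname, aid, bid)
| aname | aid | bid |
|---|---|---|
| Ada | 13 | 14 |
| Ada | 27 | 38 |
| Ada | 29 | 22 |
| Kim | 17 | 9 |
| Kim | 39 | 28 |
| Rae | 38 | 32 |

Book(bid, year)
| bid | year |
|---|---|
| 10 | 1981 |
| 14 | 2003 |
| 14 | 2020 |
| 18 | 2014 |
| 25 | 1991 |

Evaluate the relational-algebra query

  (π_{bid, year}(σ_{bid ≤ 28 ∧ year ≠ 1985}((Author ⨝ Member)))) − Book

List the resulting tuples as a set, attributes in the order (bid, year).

Natural join on aname: {(Ada, 1996, Sam, 13, 14), (Ada, 1996, Sam, 27, 38), (Ada, 1996, Sam, 29, 22), (Kim, 1985, Jo, 17, 9), (Kim, 1985, Jo, 39, 28), (Kim, 1994, Vic, 17, 9), (Kim, 1994, Vic, 39, 28), (Kim, 2016, Gus, 17, 9), (Kim, 2016, Gus, 39, 28), (Rae, 2014, Mo, 38, 32)}
Filtering on bid ≤ 28 ∧ year ≠ 1985 leaves {(Ada, 1996, Sam, 13, 14), (Ada, 1996, Sam, 29, 22), (Kim, 1994, Vic, 17, 9), (Kim, 1994, Vic, 39, 28), (Kim, 2016, Gus, 17, 9), (Kim, 2016, Gus, 39, 28)}.
Keep only column(s) bid, year: {(14, 1996), (22, 1996), (28, 1994), (28, 2016), (9, 1994), (9, 2016)}
Set difference of the two operands is {(14, 1996), (22, 1996), (28, 1994), (28, 2016), (9, 1994), (9, 2016)}.

{(14, 1996), (22, 1996), (28, 1994), (28, 2016), (9, 1994), (9, 2016)}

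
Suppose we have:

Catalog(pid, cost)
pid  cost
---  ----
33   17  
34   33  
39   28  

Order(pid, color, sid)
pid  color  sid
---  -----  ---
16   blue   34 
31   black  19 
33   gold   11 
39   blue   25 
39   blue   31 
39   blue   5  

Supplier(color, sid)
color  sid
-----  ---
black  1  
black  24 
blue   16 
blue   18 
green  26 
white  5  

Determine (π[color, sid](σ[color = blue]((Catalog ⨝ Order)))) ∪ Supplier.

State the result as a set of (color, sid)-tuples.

Joining Catalog and Order on pid yields {(33, 17, gold, 11), (39, 28, blue, 25), (39, 28, blue, 31), (39, 28, blue, 5)}.
Filtering on color = blue leaves {(39, 28, blue, 25), (39, 28, blue, 31), (39, 28, blue, 5)}.
π_{color, sid} gives {(blue, 25), (blue, 31), (blue, 5)}.
Taking the union: {(black, 1), (black, 24), (blue, 16), (blue, 18), (blue, 25), (blue, 31), (blue, 5), (green, 26), (white, 5)}

{(black, 1), (black, 24), (blue, 16), (blue, 18), (blue, 25), (blue, 31), (blue, 5), (green, 26), (white, 5)}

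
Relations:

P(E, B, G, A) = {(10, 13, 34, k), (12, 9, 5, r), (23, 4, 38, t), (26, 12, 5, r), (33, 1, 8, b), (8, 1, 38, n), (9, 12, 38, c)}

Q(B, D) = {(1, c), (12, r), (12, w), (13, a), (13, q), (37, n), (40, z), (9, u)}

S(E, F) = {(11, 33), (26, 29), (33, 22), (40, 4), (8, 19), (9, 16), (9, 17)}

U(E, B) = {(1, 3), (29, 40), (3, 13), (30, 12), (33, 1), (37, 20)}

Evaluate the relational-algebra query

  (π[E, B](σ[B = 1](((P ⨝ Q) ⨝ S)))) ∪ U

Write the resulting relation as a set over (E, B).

P ⋈ Q (natural join on B): {(10, 13, 34, k, a), (10, 13, 34, k, q), (12, 9, 5, r, u), (26, 12, 5, r, r), (26, 12, 5, r, w), (33, 1, 8, b, c), (8, 1, 38, n, c), (9, 12, 38, c, r), (9, 12, 38, c, w)}
(P ⨝ Q) ⋈ S (natural join on E): {(26, 12, 5, r, r, 29), (26, 12, 5, r, w, 29), (33, 1, 8, b, c, 22), (8, 1, 38, n, c, 19), (9, 12, 38, c, r, 16), (9, 12, 38, c, r, 17), (9, 12, 38, c, w, 16), (9, 12, 38, c, w, 17)}
Apply σ_{B = 1}; surviving tuples: {(33, 1, 8, b, c, 22), (8, 1, 38, n, c, 19)}
π[E, B]: project onto (E, B) → {(33, 1), (8, 1)}
Set union of the two operands is {(1, 3), (29, 40), (3, 13), (30, 12), (33, 1), (37, 20), (8, 1)}.

{(1, 3), (29, 40), (3, 13), (30, 12), (33, 1), (37, 20), (8, 1)}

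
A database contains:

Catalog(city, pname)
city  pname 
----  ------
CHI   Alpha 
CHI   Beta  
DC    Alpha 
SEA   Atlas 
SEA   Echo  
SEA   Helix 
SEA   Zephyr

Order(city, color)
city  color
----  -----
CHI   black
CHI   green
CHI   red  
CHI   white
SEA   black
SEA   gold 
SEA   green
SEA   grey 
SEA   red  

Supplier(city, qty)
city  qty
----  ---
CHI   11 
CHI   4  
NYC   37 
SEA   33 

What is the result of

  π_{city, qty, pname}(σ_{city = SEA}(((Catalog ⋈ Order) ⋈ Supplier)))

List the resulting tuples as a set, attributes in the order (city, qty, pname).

{(SEA, 33, Atlas), (SEA, 33, Echo), (SEA, 33, Helix), (SEA, 33, Zephyr)}

Joining Catalog and Order on city yields {(CHI, Alpha, black), (CHI, Alpha, green), (CHI, Alpha, red), (CHI, Alpha, white), (CHI, Beta, black), (CHI, Beta, green), (CHI, Beta, red), (CHI, Beta, white), (SEA, Atlas, black), (SEA, Atlas, gold), (SEA, Atlas, green), (SEA, Atlas, grey), (SEA, Atlas, red), (SEA, Echo, black), (SEA, Echo, gold), (SEA, Echo, green), (SEA, Echo, grey), (SEA, Echo, red), (SEA, Helix, black), (SEA, Helix, gold), (SEA, Helix, green), (SEA, Helix, grey), (SEA, Helix, red), (SEA, Zephyr, black), (SEA, Zephyr, gold), (SEA, Zephyr, green), (SEA, Zephyr, grey), (SEA, Zephyr, red)}.
Joining (Catalog ⋈ Order) and Supplier on city yields {(CHI, Alpha, black, 11), (CHI, Alpha, black, 4), (CHI, Alpha, green, 11), (CHI, Alpha, green, 4), (CHI, Alpha, red, 11), (CHI, Alpha, red, 4), (CHI, Alpha, white, 11), (CHI, Alpha, white, 4), (CHI, Beta, black, 11), (CHI, Beta, black, 4), (CHI, Beta, green, 11), (CHI, Beta, green, 4), (CHI, Beta, red, 11), (CHI, Beta, red, 4), (CHI, Beta, white, 11), (CHI, Beta, white, 4), (SEA, Atlas, black, 33), (SEA, Atlas, gold, 33), (SEA, Atlas, green, 33), (SEA, Atlas, grey, 33), (SEA, Atlas, red, 33), (SEA, Echo, black, 33), (SEA, Echo, gold, 33), (SEA, Echo, green, 33), (SEA, Echo, grey, 33), (SEA, Echo, red, 33), (SEA, Helix, black, 33), (SEA, Helix, gold, 33), (SEA, Helix, green, 33), (SEA, Helix, grey, 33), (SEA, Helix, red, 33), (SEA, Zephyr, black, 33), (SEA, Zephyr, gold, 33), (SEA, Zephyr, green, 33), (SEA, Zephyr, grey, 33), (SEA, Zephyr, red, 33)}.
σ[city = SEA]: keep tuples satisfying city = SEA → {(SEA, Atlas, black, 33), (SEA, Atlas, gold, 33), (SEA, Atlas, green, 33), (SEA, Atlas, grey, 33), (SEA, Atlas, red, 33), (SEA, Echo, black, 33), (SEA, Echo, gold, 33), (SEA, Echo, green, 33), (SEA, Echo, grey, 33), (SEA, Echo, red, 33), (SEA, Helix, black, 33), (SEA, Helix, gold, 33), (SEA, Helix, green, 33), (SEA, Helix, grey, 33), (SEA, Helix, red, 33), (SEA, Zephyr, black, 33), (SEA, Zephyr, gold, 33), (SEA, Zephyr, green, 33), (SEA, Zephyr, grey, 33), (SEA, Zephyr, red, 33)}
Projecting to city, qty, pname (16 duplicate(s) eliminated): {(SEA, 33, Atlas), (SEA, 33, Echo), (SEA, 33, Helix), (SEA, 33, Zephyr)}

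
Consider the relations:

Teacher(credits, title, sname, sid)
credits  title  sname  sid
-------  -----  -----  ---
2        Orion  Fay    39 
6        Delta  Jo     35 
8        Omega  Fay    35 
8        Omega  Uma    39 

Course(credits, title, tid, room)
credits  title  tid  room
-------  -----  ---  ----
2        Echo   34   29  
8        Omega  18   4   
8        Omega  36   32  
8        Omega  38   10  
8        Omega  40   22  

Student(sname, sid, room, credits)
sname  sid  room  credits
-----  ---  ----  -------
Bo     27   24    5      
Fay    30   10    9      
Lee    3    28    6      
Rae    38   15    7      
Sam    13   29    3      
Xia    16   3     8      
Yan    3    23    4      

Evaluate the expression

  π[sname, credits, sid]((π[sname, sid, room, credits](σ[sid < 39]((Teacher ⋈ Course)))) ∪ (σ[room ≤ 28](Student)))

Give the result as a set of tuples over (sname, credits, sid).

{(Bo, 5, 27), (Fay, 8, 35), (Fay, 9, 30), (Lee, 6, 3), (Rae, 7, 38), (Xia, 8, 16), (Yan, 4, 3)}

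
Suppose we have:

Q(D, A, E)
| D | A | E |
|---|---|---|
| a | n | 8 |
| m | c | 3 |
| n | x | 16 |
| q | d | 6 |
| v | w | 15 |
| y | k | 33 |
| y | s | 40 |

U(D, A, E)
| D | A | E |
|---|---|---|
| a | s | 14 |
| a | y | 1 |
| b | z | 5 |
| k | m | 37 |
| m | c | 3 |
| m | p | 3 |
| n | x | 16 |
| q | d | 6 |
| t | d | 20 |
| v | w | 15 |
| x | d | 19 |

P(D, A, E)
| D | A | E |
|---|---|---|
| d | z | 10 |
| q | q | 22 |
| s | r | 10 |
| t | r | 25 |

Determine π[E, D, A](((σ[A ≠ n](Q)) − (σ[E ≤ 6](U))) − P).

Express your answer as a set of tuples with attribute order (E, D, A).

Apply σ_{A ≠ n}; surviving tuples: {(m, c, 3), (n, x, 16), (q, d, 6), (v, w, 15), (y, k, 33), (y, s, 40)}
Apply σ_{E ≤ 6}; surviving tuples: {(a, y, 1), (b, z, 5), (m, c, 3), (m, p, 3), (q, d, 6)}
Difference: {(m, c, 3), (n, x, 16), (q, d, 6), (v, w, 15), (y, k, 33), (y, s, 40)} with {(a, y, 1), (b, z, 5), (m, c, 3), (m, p, 3), (q, d, 6)} → {(n, x, 16), (v, w, 15), (y, k, 33), (y, s, 40)}
Difference: {(n, x, 16), (v, w, 15), (y, k, 33), (y, s, 40)} with {(d, z, 10), (q, q, 22), (s, r, 10), (t, r, 25)} → {(n, x, 16), (v, w, 15), (y, k, 33), (y, s, 40)}
π_{E, D, A} gives {(15, v, w), (16, n, x), (33, y, k), (40, y, s)}.

{(15, v, w), (16, n, x), (33, y, k), (40, y, s)}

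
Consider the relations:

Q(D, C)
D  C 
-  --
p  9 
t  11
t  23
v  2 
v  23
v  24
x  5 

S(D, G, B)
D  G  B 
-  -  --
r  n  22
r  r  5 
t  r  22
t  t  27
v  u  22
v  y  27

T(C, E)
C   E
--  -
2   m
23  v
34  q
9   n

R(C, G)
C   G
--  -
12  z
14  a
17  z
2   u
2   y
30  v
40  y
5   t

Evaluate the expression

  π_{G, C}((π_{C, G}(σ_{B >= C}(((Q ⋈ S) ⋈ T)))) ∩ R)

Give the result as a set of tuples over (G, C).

Joining Q and S on D yields {(t, 11, r, 22), (t, 11, t, 27), (t, 23, r, 22), (t, 23, t, 27), (v, 2, u, 22), (v, 2, y, 27), (v, 23, u, 22), (v, 23, y, 27), (v, 24, u, 22), (v, 24, y, 27)}.
Joining (Q ⋈ S) and T on C yields {(t, 23, r, 22, v), (t, 23, t, 27, v), (v, 2, u, 22, m), (v, 2, y, 27, m), (v, 23, u, 22, v), (v, 23, y, 27, v)}.
Apply σ_{B >= C}; surviving tuples: {(t, 23, t, 27, v), (v, 2, u, 22, m), (v, 2, y, 27, m), (v, 23, y, 27, v)}
Keep only column(s) C, G: {(2, u), (2, y), (23, t), (23, y)}
Intersection: {(2, u), (2, y), (23, t), (23, y)} with {(12, z), (14, a), (17, z), (2, u), (2, y), (30, v), (40, y), (5, t)} → {(2, u), (2, y)}
Keep only column(s) G, C: {(u, 2), (y, 2)}

{(u, 2), (y, 2)}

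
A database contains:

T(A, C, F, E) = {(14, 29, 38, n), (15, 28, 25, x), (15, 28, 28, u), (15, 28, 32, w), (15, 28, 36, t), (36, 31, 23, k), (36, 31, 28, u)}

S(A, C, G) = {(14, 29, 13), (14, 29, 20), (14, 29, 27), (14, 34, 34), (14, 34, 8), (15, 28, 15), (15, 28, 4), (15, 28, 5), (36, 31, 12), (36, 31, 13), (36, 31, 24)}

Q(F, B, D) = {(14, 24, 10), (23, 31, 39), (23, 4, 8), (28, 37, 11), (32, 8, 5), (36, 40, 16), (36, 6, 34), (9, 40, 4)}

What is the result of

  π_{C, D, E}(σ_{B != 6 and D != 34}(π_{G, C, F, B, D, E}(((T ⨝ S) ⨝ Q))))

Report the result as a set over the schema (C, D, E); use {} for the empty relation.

{(28, 11, u), (28, 16, t), (28, 5, w), (31, 11, u), (31, 39, k), (31, 8, k)}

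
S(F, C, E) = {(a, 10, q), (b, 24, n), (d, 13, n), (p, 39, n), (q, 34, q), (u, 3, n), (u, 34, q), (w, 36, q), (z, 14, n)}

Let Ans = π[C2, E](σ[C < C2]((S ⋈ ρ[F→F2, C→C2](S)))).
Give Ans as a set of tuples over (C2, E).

ρ[F→F2, C→C2]: schema becomes (F2, C2, E); tuples unchanged.
S ⋈ ρ[F→F2, C→C2](S) (natural join on E): {(a, 10, q, a, 10), (a, 10, q, q, 34), (a, 10, q, u, 34), (a, 10, q, w, 36), (b, 24, n, b, 24), (b, 24, n, d, 13), (b, 24, n, p, 39), (b, 24, n, u, 3), (b, 24, n, z, 14), (d, 13, n, b, 24), (d, 13, n, d, 13), (d, 13, n, p, 39), (d, 13, n, u, 3), (d, 13, n, z, 14), (p, 39, n, b, 24), (p, 39, n, d, 13), (p, 39, n, p, 39), (p, 39, n, u, 3), (p, 39, n, z, 14), (q, 34, q, a, 10), (q, 34, q, q, 34), (q, 34, q, u, 34), (q, 34, q, w, 36), (u, 3, n, b, 24), (u, 3, n, d, 13), (u, 3, n, p, 39), (u, 3, n, u, 3), (u, 3, n, z, 14), (u, 34, q, a, 10), (u, 34, q, q, 34), (u, 34, q, u, 34), (u, 34, q, w, 36), (w, 36, q, a, 10), (w, 36, q, q, 34), (w, 36, q, u, 34), (w, 36, q, w, 36), (z, 14, n, b, 24), (z, 14, n, d, 13), (z, 14, n, p, 39), (z, 14, n, u, 3), (z, 14, n, z, 14)}
Selection C < C2: {(a, 10, q, q, 34), (a, 10, q, u, 34), (a, 10, q, w, 36), (b, 24, n, p, 39), (d, 13, n, b, 24), (d, 13, n, p, 39), (d, 13, n, z, 14), (q, 34, q, w, 36), (u, 3, n, b, 24), (u, 3, n, d, 13), (u, 3, n, p, 39), (u, 3, n, z, 14), (u, 34, q, w, 36), (z, 14, n, b, 24), (z, 14, n, p, 39)}
Keep only column(s) C2, E (9 duplicate(s) eliminated): {(13, n), (14, n), (24, n), (34, q), (36, q), (39, n)}

{(13, n), (14, n), (24, n), (34, q), (36, q), (39, n)}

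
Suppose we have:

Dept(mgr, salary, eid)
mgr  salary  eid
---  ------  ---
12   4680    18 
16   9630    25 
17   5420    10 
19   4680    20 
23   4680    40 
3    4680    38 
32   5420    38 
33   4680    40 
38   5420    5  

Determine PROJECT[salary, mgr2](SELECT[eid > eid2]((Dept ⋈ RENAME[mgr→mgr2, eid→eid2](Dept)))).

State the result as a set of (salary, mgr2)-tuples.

ρ[mgr→mgr2, eid→eid2]: schema becomes (mgr2, salary, eid2); tuples unchanged.
Natural join on salary: {(12, 4680, 18, 12, 18), (12, 4680, 18, 19, 20), (12, 4680, 18, 23, 40), (12, 4680, 18, 3, 38), (12, 4680, 18, 33, 40), (16, 9630, 25, 16, 25), (17, 5420, 10, 17, 10), (17, 5420, 10, 32, 38), (17, 5420, 10, 38, 5), (19, 4680, 20, 12, 18), (19, 4680, 20, 19, 20), (19, 4680, 20, 23, 40), (19, 4680, 20, 3, 38), (19, 4680, 20, 33, 40), (23, 4680, 40, 12, 18), (23, 4680, 40, 19, 20), (23, 4680, 40, 23, 40), (23, 4680, 40, 3, 38), (23, 4680, 40, 33, 40), (3, 4680, 38, 12, 18), (3, 4680, 38, 19, 20), (3, 4680, 38, 23, 40), (3, 4680, 38, 3, 38), (3, 4680, 38, 33, 40), (32, 5420, 38, 17, 10), (32, 5420, 38, 32, 38), (32, 5420, 38, 38, 5), (33, 4680, 40, 12, 18), (33, 4680, 40, 19, 20), (33, 4680, 40, 23, 40), (33, 4680, 40, 3, 38), (33, 4680, 40, 33, 40), (38, 5420, 5, 17, 10), (38, 5420, 5, 32, 38), (38, 5420, 5, 38, 5)}
Filtering on eid > eid2 leaves {(17, 5420, 10, 38, 5), (19, 4680, 20, 12, 18), (23, 4680, 40, 12, 18), (23, 4680, 40, 19, 20), (23, 4680, 40, 3, 38), (3, 4680, 38, 12, 18), (3, 4680, 38, 19, 20), (32, 5420, 38, 17, 10), (32, 5420, 38, 38, 5), (33, 4680, 40, 12, 18), (33, 4680, 40, 19, 20), (33, 4680, 40, 3, 38)}.
π[salary, mgr2]: project onto (salary, mgr2) (7 duplicate(s) eliminated) → {(4680, 12), (4680, 19), (4680, 3), (5420, 17), (5420, 38)}

{(4680, 12), (4680, 19), (4680, 3), (5420, 17), (5420, 38)}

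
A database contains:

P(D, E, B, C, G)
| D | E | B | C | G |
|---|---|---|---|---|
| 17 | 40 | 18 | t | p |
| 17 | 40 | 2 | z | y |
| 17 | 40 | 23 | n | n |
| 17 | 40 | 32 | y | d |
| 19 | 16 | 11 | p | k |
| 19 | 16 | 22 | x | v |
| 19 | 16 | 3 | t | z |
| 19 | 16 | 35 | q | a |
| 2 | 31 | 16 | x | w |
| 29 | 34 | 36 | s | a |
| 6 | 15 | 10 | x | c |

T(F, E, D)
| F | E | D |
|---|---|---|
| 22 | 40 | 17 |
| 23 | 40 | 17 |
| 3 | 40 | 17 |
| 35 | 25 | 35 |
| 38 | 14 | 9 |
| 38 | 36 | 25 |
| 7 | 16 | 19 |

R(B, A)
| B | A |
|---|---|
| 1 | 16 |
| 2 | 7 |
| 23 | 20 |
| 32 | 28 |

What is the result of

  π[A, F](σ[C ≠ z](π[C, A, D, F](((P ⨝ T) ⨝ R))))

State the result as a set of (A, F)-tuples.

Joining P and T on D, E yields {(17, 40, 18, t, p, 22), (17, 40, 18, t, p, 23), (17, 40, 18, t, p, 3), (17, 40, 2, z, y, 22), (17, 40, 2, z, y, 23), (17, 40, 2, z, y, 3), (17, 40, 23, n, n, 22), (17, 40, 23, n, n, 23), (17, 40, 23, n, n, 3), (17, 40, 32, y, d, 22), (17, 40, 32, y, d, 23), (17, 40, 32, y, d, 3), (19, 16, 11, p, k, 7), (19, 16, 22, x, v, 7), (19, 16, 3, t, z, 7), (19, 16, 35, q, a, 7)}.
Joining (P ⨝ T) and R on B yields {(17, 40, 2, z, y, 22, 7), (17, 40, 2, z, y, 23, 7), (17, 40, 2, z, y, 3, 7), (17, 40, 23, n, n, 22, 20), (17, 40, 23, n, n, 23, 20), (17, 40, 23, n, n, 3, 20), (17, 40, 32, y, d, 22, 28), (17, 40, 32, y, d, 23, 28), (17, 40, 32, y, d, 3, 28)}.
π[C, A, D, F]: project onto (C, A, D, F) → {(n, 20, 17, 22), (n, 20, 17, 23), (n, 20, 17, 3), (y, 28, 17, 22), (y, 28, 17, 23), (y, 28, 17, 3), (z, 7, 17, 22), (z, 7, 17, 23), (z, 7, 17, 3)}
Apply σ_{C ≠ z}; surviving tuples: {(n, 20, 17, 22), (n, 20, 17, 23), (n, 20, 17, 3), (y, 28, 17, 22), (y, 28, 17, 23), (y, 28, 17, 3)}
π[A, F]: project onto (A, F) → {(20, 22), (20, 23), (20, 3), (28, 22), (28, 23), (28, 3)}

{(20, 22), (20, 23), (20, 3), (28, 22), (28, 23), (28, 3)}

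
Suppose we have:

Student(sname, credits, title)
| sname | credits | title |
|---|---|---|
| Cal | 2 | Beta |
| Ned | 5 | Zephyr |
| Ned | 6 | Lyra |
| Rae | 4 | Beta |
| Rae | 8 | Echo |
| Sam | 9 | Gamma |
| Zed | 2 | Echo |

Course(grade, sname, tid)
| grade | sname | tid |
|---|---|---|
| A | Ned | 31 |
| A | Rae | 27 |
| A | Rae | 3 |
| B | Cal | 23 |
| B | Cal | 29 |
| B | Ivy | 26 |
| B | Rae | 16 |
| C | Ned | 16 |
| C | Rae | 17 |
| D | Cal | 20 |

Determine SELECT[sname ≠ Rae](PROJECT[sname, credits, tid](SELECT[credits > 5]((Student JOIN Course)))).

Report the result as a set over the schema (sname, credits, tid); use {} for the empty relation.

{(Ned, 6, 16), (Ned, 6, 31)}

Natural join on sname: {(Cal, 2, Beta, B, 23), (Cal, 2, Beta, B, 29), (Cal, 2, Beta, D, 20), (Ned, 5, Zephyr, A, 31), (Ned, 5, Zephyr, C, 16), (Ned, 6, Lyra, A, 31), (Ned, 6, Lyra, C, 16), (Rae, 4, Beta, A, 27), (Rae, 4, Beta, A, 3), (Rae, 4, Beta, B, 16), (Rae, 4, Beta, C, 17), (Rae, 8, Echo, A, 27), (Rae, 8, Echo, A, 3), (Rae, 8, Echo, B, 16), (Rae, 8, Echo, C, 17)}
Filtering on credits > 5 leaves {(Ned, 6, Lyra, A, 31), (Ned, 6, Lyra, C, 16), (Rae, 8, Echo, A, 27), (Rae, 8, Echo, A, 3), (Rae, 8, Echo, B, 16), (Rae, 8, Echo, C, 17)}.
π[sname, credits, tid]: project onto (sname, credits, tid) → {(Ned, 6, 16), (Ned, 6, 31), (Rae, 8, 16), (Rae, 8, 17), (Rae, 8, 27), (Rae, 8, 3)}
Filtering on sname ≠ Rae leaves {(Ned, 6, 16), (Ned, 6, 31)}.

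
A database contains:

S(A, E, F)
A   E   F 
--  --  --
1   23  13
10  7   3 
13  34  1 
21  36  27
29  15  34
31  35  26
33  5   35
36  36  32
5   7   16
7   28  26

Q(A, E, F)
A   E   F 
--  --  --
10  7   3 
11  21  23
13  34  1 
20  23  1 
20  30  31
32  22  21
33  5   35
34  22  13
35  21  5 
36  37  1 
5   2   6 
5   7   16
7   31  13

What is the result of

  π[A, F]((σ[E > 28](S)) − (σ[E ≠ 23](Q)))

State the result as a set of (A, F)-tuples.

{(21, 27), (31, 26), (36, 32)}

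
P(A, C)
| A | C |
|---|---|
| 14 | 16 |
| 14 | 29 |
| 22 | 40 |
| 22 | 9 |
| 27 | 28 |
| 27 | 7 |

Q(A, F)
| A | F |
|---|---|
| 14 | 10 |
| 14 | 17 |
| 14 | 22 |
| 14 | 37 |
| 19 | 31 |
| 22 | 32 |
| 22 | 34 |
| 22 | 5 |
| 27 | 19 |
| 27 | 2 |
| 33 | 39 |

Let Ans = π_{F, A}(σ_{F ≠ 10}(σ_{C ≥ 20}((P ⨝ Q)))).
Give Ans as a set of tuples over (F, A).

P ⋈ Q (natural join on A): {(14, 16, 10), (14, 16, 17), (14, 16, 22), (14, 16, 37), (14, 29, 10), (14, 29, 17), (14, 29, 22), (14, 29, 37), (22, 40, 32), (22, 40, 34), (22, 40, 5), (22, 9, 32), (22, 9, 34), (22, 9, 5), (27, 28, 19), (27, 28, 2), (27, 7, 19), (27, 7, 2)}
Filtering on C ≥ 20 leaves {(14, 29, 10), (14, 29, 17), (14, 29, 22), (14, 29, 37), (22, 40, 32), (22, 40, 34), (22, 40, 5), (27, 28, 19), (27, 28, 2)}.
Filtering on F ≠ 10 leaves {(14, 29, 17), (14, 29, 22), (14, 29, 37), (22, 40, 32), (22, 40, 34), (22, 40, 5), (27, 28, 19), (27, 28, 2)}.
π[F, A]: project onto (F, A) → {(17, 14), (19, 27), (2, 27), (22, 14), (32, 22), (34, 22), (37, 14), (5, 22)}

{(17, 14), (19, 27), (2, 27), (22, 14), (32, 22), (34, 22), (37, 14), (5, 22)}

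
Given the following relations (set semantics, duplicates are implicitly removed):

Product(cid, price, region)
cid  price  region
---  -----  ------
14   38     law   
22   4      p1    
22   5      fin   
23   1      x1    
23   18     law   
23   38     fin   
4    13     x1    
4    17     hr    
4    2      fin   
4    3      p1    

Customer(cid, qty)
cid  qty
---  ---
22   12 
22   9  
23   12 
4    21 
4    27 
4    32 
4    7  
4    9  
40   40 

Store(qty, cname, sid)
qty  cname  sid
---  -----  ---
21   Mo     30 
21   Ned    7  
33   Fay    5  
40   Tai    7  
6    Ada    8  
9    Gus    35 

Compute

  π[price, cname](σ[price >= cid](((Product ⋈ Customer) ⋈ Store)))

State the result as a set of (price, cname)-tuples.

Product ⋈ Customer (natural join on cid): {(22, 4, p1, 12), (22, 4, p1, 9), (22, 5, fin, 12), (22, 5, fin, 9), (23, 1, x1, 12), (23, 18, law, 12), (23, 38, fin, 12), (4, 13, x1, 21), (4, 13, x1, 27), (4, 13, x1, 32), (4, 13, x1, 7), (4, 13, x1, 9), (4, 17, hr, 21), (4, 17, hr, 27), (4, 17, hr, 32), (4, 17, hr, 7), (4, 17, hr, 9), (4, 2, fin, 21), (4, 2, fin, 27), (4, 2, fin, 32), (4, 2, fin, 7), (4, 2, fin, 9), (4, 3, p1, 21), (4, 3, p1, 27), (4, 3, p1, 32), (4, 3, p1, 7), (4, 3, p1, 9)}
(Product ⋈ Customer) ⋈ Store (natural join on qty): {(22, 4, p1, 9, Gus, 35), (22, 5, fin, 9, Gus, 35), (4, 13, x1, 21, Mo, 30), (4, 13, x1, 21, Ned, 7), (4, 13, x1, 9, Gus, 35), (4, 17, hr, 21, Mo, 30), (4, 17, hr, 21, Ned, 7), (4, 17, hr, 9, Gus, 35), (4, 2, fin, 21, Mo, 30), (4, 2, fin, 21, Ned, 7), (4, 2, fin, 9, Gus, 35), (4, 3, p1, 21, Mo, 30), (4, 3, p1, 21, Ned, 7), (4, 3, p1, 9, Gus, 35)}
Selection price >= cid: {(4, 13, x1, 21, Mo, 30), (4, 13, x1, 21, Ned, 7), (4, 13, x1, 9, Gus, 35), (4, 17, hr, 21, Mo, 30), (4, 17, hr, 21, Ned, 7), (4, 17, hr, 9, Gus, 35)}
π_{price, cname} gives {(13, Gus), (13, Mo), (13, Ned), (17, Gus), (17, Mo), (17, Ned)}.

{(13, Gus), (13, Mo), (13, Ned), (17, Gus), (17, Mo), (17, Ned)}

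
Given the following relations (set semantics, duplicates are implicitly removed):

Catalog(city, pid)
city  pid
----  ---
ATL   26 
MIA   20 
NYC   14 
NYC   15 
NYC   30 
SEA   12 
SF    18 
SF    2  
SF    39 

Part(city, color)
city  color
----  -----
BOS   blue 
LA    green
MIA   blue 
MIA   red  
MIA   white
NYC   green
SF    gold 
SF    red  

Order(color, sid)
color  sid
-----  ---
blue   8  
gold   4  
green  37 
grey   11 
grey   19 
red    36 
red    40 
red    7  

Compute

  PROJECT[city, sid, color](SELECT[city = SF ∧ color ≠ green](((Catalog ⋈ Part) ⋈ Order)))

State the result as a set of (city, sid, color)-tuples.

{(SF, 36, red), (SF, 4, gold), (SF, 40, red), (SF, 7, red)}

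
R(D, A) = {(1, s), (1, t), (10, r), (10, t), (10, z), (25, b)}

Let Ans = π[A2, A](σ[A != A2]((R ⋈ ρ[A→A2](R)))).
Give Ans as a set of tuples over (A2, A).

{(r, t), (r, z), (s, t), (t, r), (t, s), (t, z), (z, r), (z, t)}

ρ[A→A2]: schema becomes (D, A2); tuples unchanged.
Joining R and ρ[A→A2](R) on D yields {(1, s, s), (1, s, t), (1, t, s), (1, t, t), (10, r, r), (10, r, t), (10, r, z), (10, t, r), (10, t, t), (10, t, z), (10, z, r), (10, z, t), (10, z, z), (25, b, b)}.
Apply σ_{A != A2}; surviving tuples: {(1, s, t), (1, t, s), (10, r, t), (10, r, z), (10, t, r), (10, t, z), (10, z, r), (10, z, t)}
π[A2, A]: project onto (A2, A) → {(r, t), (r, z), (s, t), (t, r), (t, s), (t, z), (z, r), (z, t)}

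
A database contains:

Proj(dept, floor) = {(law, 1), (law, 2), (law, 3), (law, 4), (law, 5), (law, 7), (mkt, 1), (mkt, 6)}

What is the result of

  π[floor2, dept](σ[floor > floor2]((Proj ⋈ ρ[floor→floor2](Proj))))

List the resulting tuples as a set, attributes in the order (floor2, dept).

ρ[floor→floor2]: schema becomes (dept, floor2); tuples unchanged.
Proj ⋈ ρ[floor→floor2](Proj) (natural join on dept): {(law, 1, 1), (law, 1, 2), (law, 1, 3), (law, 1, 4), (law, 1, 5), (law, 1, 7), (law, 2, 1), (law, 2, 2), (law, 2, 3), (law, 2, 4), (law, 2, 5), (law, 2, 7), (law, 3, 1), (law, 3, 2), (law, 3, 3), (law, 3, 4), (law, 3, 5), (law, 3, 7), (law, 4, 1), (law, 4, 2), (law, 4, 3), (law, 4, 4), (law, 4, 5), (law, 4, 7), (law, 5, 1), (law, 5, 2), (law, 5, 3), (law, 5, 4), (law, 5, 5), (law, 5, 7), (law, 7, 1), (law, 7, 2), (law, 7, 3), (law, 7, 4), (law, 7, 5), (law, 7, 7), (mkt, 1, 1), (mkt, 1, 6), (mkt, 6, 1), (mkt, 6, 6)}
Selection floor > floor2: {(law, 2, 1), (law, 3, 1), (law, 3, 2), (law, 4, 1), (law, 4, 2), (law, 4, 3), (law, 5, 1), (law, 5, 2), (law, 5, 3), (law, 5, 4), (law, 7, 1), (law, 7, 2), (law, 7, 3), (law, 7, 4), (law, 7, 5), (mkt, 6, 1)}
π[floor2, dept]: project onto (floor2, dept) (10 duplicate(s) eliminated) → {(1, law), (1, mkt), (2, law), (3, law), (4, law), (5, law)}

{(1, law), (1, mkt), (2, law), (3, law), (4, law), (5, law)}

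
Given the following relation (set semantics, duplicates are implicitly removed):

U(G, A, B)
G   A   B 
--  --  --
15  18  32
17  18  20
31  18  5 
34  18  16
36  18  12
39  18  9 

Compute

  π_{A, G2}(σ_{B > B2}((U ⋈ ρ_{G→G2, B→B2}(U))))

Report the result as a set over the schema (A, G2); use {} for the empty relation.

{(18, 17), (18, 31), (18, 34), (18, 36), (18, 39)}

ρ[G→G2, B→B2]: schema becomes (G2, A, B2); tuples unchanged.
Joining U and ρ_{G→G2, B→B2}(U) on A yields {(15, 18, 32, 15, 32), (15, 18, 32, 17, 20), (15, 18, 32, 31, 5), (15, 18, 32, 34, 16), (15, 18, 32, 36, 12), (15, 18, 32, 39, 9), (17, 18, 20, 15, 32), (17, 18, 20, 17, 20), (17, 18, 20, 31, 5), (17, 18, 20, 34, 16), (17, 18, 20, 36, 12), (17, 18, 20, 39, 9), (31, 18, 5, 15, 32), (31, 18, 5, 17, 20), (31, 18, 5, 31, 5), (31, 18, 5, 34, 16), (31, 18, 5, 36, 12), (31, 18, 5, 39, 9), (34, 18, 16, 15, 32), (34, 18, 16, 17, 20), (34, 18, 16, 31, 5), (34, 18, 16, 34, 16), (34, 18, 16, 36, 12), (34, 18, 16, 39, 9), (36, 18, 12, 15, 32), (36, 18, 12, 17, 20), (36, 18, 12, 31, 5), (36, 18, 12, 34, 16), (36, 18, 12, 36, 12), (36, 18, 12, 39, 9), (39, 18, 9, 15, 32), (39, 18, 9, 17, 20), (39, 18, 9, 31, 5), (39, 18, 9, 34, 16), (39, 18, 9, 36, 12), (39, 18, 9, 39, 9)}.
Apply σ_{B > B2}; surviving tuples: {(15, 18, 32, 17, 20), (15, 18, 32, 31, 5), (15, 18, 32, 34, 16), (15, 18, 32, 36, 12), (15, 18, 32, 39, 9), (17, 18, 20, 31, 5), (17, 18, 20, 34, 16), (17, 18, 20, 36, 12), (17, 18, 20, 39, 9), (34, 18, 16, 31, 5), (34, 18, 16, 36, 12), (34, 18, 16, 39, 9), (36, 18, 12, 31, 5), (36, 18, 12, 39, 9), (39, 18, 9, 31, 5)}
Keep only column(s) A, G2 (10 duplicate(s) eliminated): {(18, 17), (18, 31), (18, 34), (18, 36), (18, 39)}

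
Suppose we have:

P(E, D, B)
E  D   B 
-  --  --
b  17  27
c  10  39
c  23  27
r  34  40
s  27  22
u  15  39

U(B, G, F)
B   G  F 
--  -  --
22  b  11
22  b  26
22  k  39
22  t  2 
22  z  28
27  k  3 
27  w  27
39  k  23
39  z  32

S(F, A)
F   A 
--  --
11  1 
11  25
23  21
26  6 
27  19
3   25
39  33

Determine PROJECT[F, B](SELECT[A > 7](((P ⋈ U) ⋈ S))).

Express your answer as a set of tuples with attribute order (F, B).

Natural join on B: {(b, 17, 27, k, 3), (b, 17, 27, w, 27), (c, 10, 39, k, 23), (c, 10, 39, z, 32), (c, 23, 27, k, 3), (c, 23, 27, w, 27), (s, 27, 22, b, 11), (s, 27, 22, b, 26), (s, 27, 22, k, 39), (s, 27, 22, t, 2), (s, 27, 22, z, 28), (u, 15, 39, k, 23), (u, 15, 39, z, 32)}
Natural join on F: {(b, 17, 27, k, 3, 25), (b, 17, 27, w, 27, 19), (c, 10, 39, k, 23, 21), (c, 23, 27, k, 3, 25), (c, 23, 27, w, 27, 19), (s, 27, 22, b, 11, 1), (s, 27, 22, b, 11, 25), (s, 27, 22, b, 26, 6), (s, 27, 22, k, 39, 33), (u, 15, 39, k, 23, 21)}
Filtering on A > 7 leaves {(b, 17, 27, k, 3, 25), (b, 17, 27, w, 27, 19), (c, 10, 39, k, 23, 21), (c, 23, 27, k, 3, 25), (c, 23, 27, w, 27, 19), (s, 27, 22, b, 11, 25), (s, 27, 22, k, 39, 33), (u, 15, 39, k, 23, 21)}.
π[F, B]: project onto (F, B) (3 duplicate(s) eliminated) → {(11, 22), (23, 39), (27, 27), (3, 27), (39, 22)}

{(11, 22), (23, 39), (27, 27), (3, 27), (39, 22)}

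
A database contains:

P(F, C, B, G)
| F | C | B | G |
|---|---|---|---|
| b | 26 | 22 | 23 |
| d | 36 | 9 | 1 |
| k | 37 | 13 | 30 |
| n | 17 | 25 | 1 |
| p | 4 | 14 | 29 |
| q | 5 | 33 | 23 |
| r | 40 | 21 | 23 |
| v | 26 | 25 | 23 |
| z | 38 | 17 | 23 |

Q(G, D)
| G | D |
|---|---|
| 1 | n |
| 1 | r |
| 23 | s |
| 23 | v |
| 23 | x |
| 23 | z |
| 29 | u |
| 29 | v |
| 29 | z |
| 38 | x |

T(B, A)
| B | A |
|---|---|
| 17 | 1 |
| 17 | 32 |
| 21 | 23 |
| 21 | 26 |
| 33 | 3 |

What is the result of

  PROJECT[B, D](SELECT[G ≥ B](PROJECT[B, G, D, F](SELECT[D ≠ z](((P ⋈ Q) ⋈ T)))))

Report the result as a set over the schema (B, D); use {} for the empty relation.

Joining P and Q on G yields {(b, 26, 22, 23, s), (b, 26, 22, 23, v), (b, 26, 22, 23, x), (b, 26, 22, 23, z), (d, 36, 9, 1, n), (d, 36, 9, 1, r), (n, 17, 25, 1, n), (n, 17, 25, 1, r), (p, 4, 14, 29, u), (p, 4, 14, 29, v), (p, 4, 14, 29, z), (q, 5, 33, 23, s), (q, 5, 33, 23, v), (q, 5, 33, 23, x), (q, 5, 33, 23, z), (r, 40, 21, 23, s), (r, 40, 21, 23, v), (r, 40, 21, 23, x), (r, 40, 21, 23, z), (v, 26, 25, 23, s), (v, 26, 25, 23, v), (v, 26, 25, 23, x), (v, 26, 25, 23, z), (z, 38, 17, 23, s), (z, 38, 17, 23, v), (z, 38, 17, 23, x), (z, 38, 17, 23, z)}.
Joining (P ⋈ Q) and T on B yields {(q, 5, 33, 23, s, 3), (q, 5, 33, 23, v, 3), (q, 5, 33, 23, x, 3), (q, 5, 33, 23, z, 3), (r, 40, 21, 23, s, 23), (r, 40, 21, 23, s, 26), (r, 40, 21, 23, v, 23), (r, 40, 21, 23, v, 26), (r, 40, 21, 23, x, 23), (r, 40, 21, 23, x, 26), (r, 40, 21, 23, z, 23), (r, 40, 21, 23, z, 26), (z, 38, 17, 23, s, 1), (z, 38, 17, 23, s, 32), (z, 38, 17, 23, v, 1), (z, 38, 17, 23, v, 32), (z, 38, 17, 23, x, 1), (z, 38, 17, 23, x, 32), (z, 38, 17, 23, z, 1), (z, 38, 17, 23, z, 32)}.
Selection D ≠ z: {(q, 5, 33, 23, s, 3), (q, 5, 33, 23, v, 3), (q, 5, 33, 23, x, 3), (r, 40, 21, 23, s, 23), (r, 40, 21, 23, s, 26), (r, 40, 21, 23, v, 23), (r, 40, 21, 23, v, 26), (r, 40, 21, 23, x, 23), (r, 40, 21, 23, x, 26), (z, 38, 17, 23, s, 1), (z, 38, 17, 23, s, 32), (z, 38, 17, 23, v, 1), (z, 38, 17, 23, v, 32), (z, 38, 17, 23, x, 1), (z, 38, 17, 23, x, 32)}
Projecting to B, G, D, F (6 duplicate(s) eliminated): {(17, 23, s, z), (17, 23, v, z), (17, 23, x, z), (21, 23, s, r), (21, 23, v, r), (21, 23, x, r), (33, 23, s, q), (33, 23, v, q), (33, 23, x, q)}
Selection G ≥ B: {(17, 23, s, z), (17, 23, v, z), (17, 23, x, z), (21, 23, s, r), (21, 23, v, r), (21, 23, x, r)}
Projecting to B, D: {(17, s), (17, v), (17, x), (21, s), (21, v), (21, x)}

{(17, s), (17, v), (17, x), (21, s), (21, v), (21, x)}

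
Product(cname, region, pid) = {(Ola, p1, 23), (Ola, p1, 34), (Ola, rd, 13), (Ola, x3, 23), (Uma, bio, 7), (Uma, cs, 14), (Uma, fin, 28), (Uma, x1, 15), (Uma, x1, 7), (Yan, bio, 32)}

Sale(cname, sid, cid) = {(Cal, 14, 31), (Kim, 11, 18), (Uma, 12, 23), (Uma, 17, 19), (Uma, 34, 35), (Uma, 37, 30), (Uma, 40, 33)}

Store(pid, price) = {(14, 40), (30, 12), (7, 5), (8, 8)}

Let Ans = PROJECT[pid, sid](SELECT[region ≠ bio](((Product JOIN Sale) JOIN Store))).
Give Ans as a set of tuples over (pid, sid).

{(14, 12), (14, 17), (14, 34), (14, 37), (14, 40), (7, 12), (7, 17), (7, 34), (7, 37), (7, 40)}

Joining Product and Sale on cname yields {(Uma, bio, 7, 12, 23), (Uma, bio, 7, 17, 19), (Uma, bio, 7, 34, 35), (Uma, bio, 7, 37, 30), (Uma, bio, 7, 40, 33), (Uma, cs, 14, 12, 23), (Uma, cs, 14, 17, 19), (Uma, cs, 14, 34, 35), (Uma, cs, 14, 37, 30), (Uma, cs, 14, 40, 33), (Uma, fin, 28, 12, 23), (Uma, fin, 28, 17, 19), (Uma, fin, 28, 34, 35), (Uma, fin, 28, 37, 30), (Uma, fin, 28, 40, 33), (Uma, x1, 15, 12, 23), (Uma, x1, 15, 17, 19), (Uma, x1, 15, 34, 35), (Uma, x1, 15, 37, 30), (Uma, x1, 15, 40, 33), (Uma, x1, 7, 12, 23), (Uma, x1, 7, 17, 19), (Uma, x1, 7, 34, 35), (Uma, x1, 7, 37, 30), (Uma, x1, 7, 40, 33)}.
Joining (Product JOIN Sale) and Store on pid yields {(Uma, bio, 7, 12, 23, 5), (Uma, bio, 7, 17, 19, 5), (Uma, bio, 7, 34, 35, 5), (Uma, bio, 7, 37, 30, 5), (Uma, bio, 7, 40, 33, 5), (Uma, cs, 14, 12, 23, 40), (Uma, cs, 14, 17, 19, 40), (Uma, cs, 14, 34, 35, 40), (Uma, cs, 14, 37, 30, 40), (Uma, cs, 14, 40, 33, 40), (Uma, x1, 7, 12, 23, 5), (Uma, x1, 7, 17, 19, 5), (Uma, x1, 7, 34, 35, 5), (Uma, x1, 7, 37, 30, 5), (Uma, x1, 7, 40, 33, 5)}.
Apply σ_{region ≠ bio}; surviving tuples: {(Uma, cs, 14, 12, 23, 40), (Uma, cs, 14, 17, 19, 40), (Uma, cs, 14, 34, 35, 40), (Uma, cs, 14, 37, 30, 40), (Uma, cs, 14, 40, 33, 40), (Uma, x1, 7, 12, 23, 5), (Uma, x1, 7, 17, 19, 5), (Uma, x1, 7, 34, 35, 5), (Uma, x1, 7, 37, 30, 5), (Uma, x1, 7, 40, 33, 5)}
Projecting to pid, sid: {(14, 12), (14, 17), (14, 34), (14, 37), (14, 40), (7, 12), (7, 17), (7, 34), (7, 37), (7, 40)}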